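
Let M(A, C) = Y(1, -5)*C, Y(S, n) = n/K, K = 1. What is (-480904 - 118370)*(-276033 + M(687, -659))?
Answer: 163444792212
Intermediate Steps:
Y(S, n) = n (Y(S, n) = n/1 = n*1 = n)
M(A, C) = -5*C
(-480904 - 118370)*(-276033 + M(687, -659)) = (-480904 - 118370)*(-276033 - 5*(-659)) = -599274*(-276033 + 3295) = -599274*(-272738) = 163444792212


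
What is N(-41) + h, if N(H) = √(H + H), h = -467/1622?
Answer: -467/1622 + I*√82 ≈ -0.28792 + 9.0554*I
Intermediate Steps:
h = -467/1622 (h = -467*1/1622 = -467/1622 ≈ -0.28792)
N(H) = √2*√H (N(H) = √(2*H) = √2*√H)
N(-41) + h = √2*√(-41) - 467/1622 = √2*(I*√41) - 467/1622 = I*√82 - 467/1622 = -467/1622 + I*√82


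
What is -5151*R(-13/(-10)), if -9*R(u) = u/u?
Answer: 1717/3 ≈ 572.33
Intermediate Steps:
R(u) = -⅑ (R(u) = -u/(9*u) = -⅑*1 = -⅑)
-5151*R(-13/(-10)) = -5151*(-⅑) = 1717/3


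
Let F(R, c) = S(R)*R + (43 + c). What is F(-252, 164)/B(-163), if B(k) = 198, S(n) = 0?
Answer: 23/22 ≈ 1.0455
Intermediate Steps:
F(R, c) = 43 + c (F(R, c) = 0*R + (43 + c) = 0 + (43 + c) = 43 + c)
F(-252, 164)/B(-163) = (43 + 164)/198 = 207*(1/198) = 23/22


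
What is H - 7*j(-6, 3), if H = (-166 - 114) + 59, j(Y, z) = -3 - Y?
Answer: -242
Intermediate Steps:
H = -221 (H = -280 + 59 = -221)
H - 7*j(-6, 3) = -221 - 7*(-3 - 1*(-6)) = -221 - 7*(-3 + 6) = -221 - 7*3 = -221 - 1*21 = -221 - 21 = -242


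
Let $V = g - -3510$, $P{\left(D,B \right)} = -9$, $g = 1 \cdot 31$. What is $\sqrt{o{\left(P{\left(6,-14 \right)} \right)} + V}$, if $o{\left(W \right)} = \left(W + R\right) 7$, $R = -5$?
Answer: $\sqrt{3443} \approx 58.677$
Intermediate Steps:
$g = 31$
$V = 3541$ ($V = 31 - -3510 = 31 + 3510 = 3541$)
$o{\left(W \right)} = -35 + 7 W$ ($o{\left(W \right)} = \left(W - 5\right) 7 = \left(-5 + W\right) 7 = -35 + 7 W$)
$\sqrt{o{\left(P{\left(6,-14 \right)} \right)} + V} = \sqrt{\left(-35 + 7 \left(-9\right)\right) + 3541} = \sqrt{\left(-35 - 63\right) + 3541} = \sqrt{-98 + 3541} = \sqrt{3443}$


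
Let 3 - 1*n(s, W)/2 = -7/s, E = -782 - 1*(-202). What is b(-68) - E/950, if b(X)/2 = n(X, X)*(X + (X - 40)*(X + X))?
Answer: 16094958/95 ≈ 1.6942e+5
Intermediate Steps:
E = -580 (E = -782 + 202 = -580)
n(s, W) = 6 + 14/s (n(s, W) = 6 - (-14)/s = 6 + 14/s)
b(X) = 2*(6 + 14/X)*(X + 2*X*(-40 + X)) (b(X) = 2*((6 + 14/X)*(X + (X - 40)*(X + X))) = 2*((6 + 14/X)*(X + (-40 + X)*(2*X))) = 2*((6 + 14/X)*(X + 2*X*(-40 + X))) = 2*(6 + 14/X)*(X + 2*X*(-40 + X)))
b(-68) - E/950 = (-2212 - 892*(-68) + 24*(-68)**2) - (-580)/950 = (-2212 + 60656 + 24*4624) - (-580)/950 = (-2212 + 60656 + 110976) - 1*(-58/95) = 169420 + 58/95 = 16094958/95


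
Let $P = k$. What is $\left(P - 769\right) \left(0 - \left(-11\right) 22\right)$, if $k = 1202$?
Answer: $104786$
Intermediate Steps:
$P = 1202$
$\left(P - 769\right) \left(0 - \left(-11\right) 22\right) = \left(1202 - 769\right) \left(0 - \left(-11\right) 22\right) = 433 \left(0 - -242\right) = 433 \left(0 + 242\right) = 433 \cdot 242 = 104786$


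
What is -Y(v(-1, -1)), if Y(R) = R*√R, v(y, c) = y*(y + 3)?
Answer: 2*I*√2 ≈ 2.8284*I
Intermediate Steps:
v(y, c) = y*(3 + y)
Y(R) = R^(3/2)
-Y(v(-1, -1)) = -(-(3 - 1))^(3/2) = -(-1*2)^(3/2) = -(-2)^(3/2) = -(-2)*I*√2 = 2*I*√2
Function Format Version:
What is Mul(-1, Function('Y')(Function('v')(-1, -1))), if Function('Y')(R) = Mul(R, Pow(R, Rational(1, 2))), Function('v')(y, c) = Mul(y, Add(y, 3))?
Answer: Mul(2, I, Pow(2, Rational(1, 2))) ≈ Mul(2.8284, I)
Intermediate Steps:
Function('v')(y, c) = Mul(y, Add(3, y))
Function('Y')(R) = Pow(R, Rational(3, 2))
Mul(-1, Function('Y')(Function('v')(-1, -1))) = Mul(-1, Pow(Mul(-1, Add(3, -1)), Rational(3, 2))) = Mul(-1, Pow(Mul(-1, 2), Rational(3, 2))) = Mul(-1, Pow(-2, Rational(3, 2))) = Mul(-1, Mul(-2, I, Pow(2, Rational(1, 2)))) = Mul(2, I, Pow(2, Rational(1, 2)))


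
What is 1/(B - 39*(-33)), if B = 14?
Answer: 1/1301 ≈ 0.00076864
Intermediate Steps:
1/(B - 39*(-33)) = 1/(14 - 39*(-33)) = 1/(14 + 1287) = 1/1301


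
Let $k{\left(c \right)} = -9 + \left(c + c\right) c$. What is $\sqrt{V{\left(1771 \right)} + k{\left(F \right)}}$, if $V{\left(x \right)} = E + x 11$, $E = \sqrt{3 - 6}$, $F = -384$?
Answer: $\sqrt{314384 + i \sqrt{3}} \approx 560.7 + 0.002 i$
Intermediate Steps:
$E = i \sqrt{3}$ ($E = \sqrt{-3} = i \sqrt{3} \approx 1.732 i$)
$k{\left(c \right)} = -9 + 2 c^{2}$ ($k{\left(c \right)} = -9 + 2 c c = -9 + 2 c^{2}$)
$V{\left(x \right)} = 11 x + i \sqrt{3}$ ($V{\left(x \right)} = i \sqrt{3} + x 11 = i \sqrt{3} + 11 x = 11 x + i \sqrt{3}$)
$\sqrt{V{\left(1771 \right)} + k{\left(F \right)}} = \sqrt{\left(11 \cdot 1771 + i \sqrt{3}\right) - \left(9 - 2 \left(-384\right)^{2}\right)} = \sqrt{\left(19481 + i \sqrt{3}\right) + \left(-9 + 2 \cdot 147456\right)} = \sqrt{\left(19481 + i \sqrt{3}\right) + \left(-9 + 294912\right)} = \sqrt{\left(19481 + i \sqrt{3}\right) + 294903} = \sqrt{314384 + i \sqrt{3}}$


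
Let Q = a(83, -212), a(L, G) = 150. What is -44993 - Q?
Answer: -45143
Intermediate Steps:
Q = 150
-44993 - Q = -44993 - 1*150 = -44993 - 150 = -45143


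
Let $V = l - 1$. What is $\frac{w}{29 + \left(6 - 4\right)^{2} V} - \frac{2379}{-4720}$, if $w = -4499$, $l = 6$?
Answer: $- \frac{21118709}{231280} \approx -91.312$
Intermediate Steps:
$V = 5$ ($V = 6 - 1 = 5$)
$\frac{w}{29 + \left(6 - 4\right)^{2} V} - \frac{2379}{-4720} = - \frac{4499}{29 + \left(6 - 4\right)^{2} \cdot 5} - \frac{2379}{-4720} = - \frac{4499}{29 + 2^{2} \cdot 5} - - \frac{2379}{4720} = - \frac{4499}{29 + 4 \cdot 5} + \frac{2379}{4720} = - \frac{4499}{29 + 20} + \frac{2379}{4720} = - \frac{4499}{49} + \frac{2379}{4720} = - \frac{21118709}{231280}$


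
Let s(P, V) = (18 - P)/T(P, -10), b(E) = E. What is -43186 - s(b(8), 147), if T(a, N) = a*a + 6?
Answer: -302303/7 ≈ -43186.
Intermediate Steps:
T(a, N) = 6 + a² (T(a, N) = a² + 6 = 6 + a²)
s(P, V) = (18 - P)/(6 + P²)
-43186 - s(b(8), 147) = -43186 - (18 - 1*8)/(6 + 8²) = -43186 - (18 - 8)/(6 + 64) = -43186 - 10/70 = -43186 - 1*⅐ = -43186 - ⅐ = -302303/7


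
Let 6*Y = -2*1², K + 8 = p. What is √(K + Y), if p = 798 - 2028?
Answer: I*√11145/3 ≈ 35.19*I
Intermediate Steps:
p = -1230
K = -1238 (K = -8 - 1230 = -1238)
Y = -⅓ (Y = (-2*1²)/6 = (-2*1)/6 = (⅙)*(-2) = -⅓ ≈ -0.33333)
√(K + Y) = √(-1238 - ⅓) = √(-3715/3) = I*√11145/3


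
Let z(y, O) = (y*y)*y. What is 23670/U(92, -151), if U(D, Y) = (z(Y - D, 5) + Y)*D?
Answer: -11835/660056668 ≈ -1.7930e-5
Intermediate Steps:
z(y, O) = y³ (z(y, O) = y²*y = y³)
U(D, Y) = D*(Y + (Y - D)³) (U(D, Y) = ((Y - D)³ + Y)*D = (Y + (Y - D)³)*D = D*(Y + (Y - D)³))
23670/U(92, -151) = 23670/((92*(-151 - (92 - 1*(-151))³))) = 23670/((92*(-151 - (92 + 151)³))) = 23670/((92*(-151 - 1*243³))) = 23670/((92*(-151 - 1*14348907))) = 23670/((92*(-151 - 14348907))) = 23670/((92*(-14349058))) = 23670/(-1320113336) = 23670*(-1/1320113336) = -11835/660056668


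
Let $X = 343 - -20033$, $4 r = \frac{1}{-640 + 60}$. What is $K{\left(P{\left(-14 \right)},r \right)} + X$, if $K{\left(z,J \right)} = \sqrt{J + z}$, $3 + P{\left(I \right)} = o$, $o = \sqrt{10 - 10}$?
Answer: $20376 + \frac{i \sqrt{1009345}}{580} \approx 20376.0 + 1.7322 i$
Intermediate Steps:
$o = 0$ ($o = \sqrt{0} = 0$)
$P{\left(I \right)} = -3$ ($P{\left(I \right)} = -3 + 0 = -3$)
$r = - \frac{1}{2320}$ ($r = \frac{1}{4 \left(-640 + 60\right)} = \frac{1}{4 \left(-580\right)} = \frac{1}{4} \left(- \frac{1}{580}\right) = - \frac{1}{2320} \approx -0.00043103$)
$X = 20376$ ($X = 343 + 20033 = 20376$)
$K{\left(P{\left(-14 \right)},r \right)} + X = \sqrt{- \frac{1}{2320} - 3} + 20376 = \sqrt{- \frac{6961}{2320}} + 20376 = \frac{i \sqrt{1009345}}{580} + 20376 = 20376 + \frac{i \sqrt{1009345}}{580}$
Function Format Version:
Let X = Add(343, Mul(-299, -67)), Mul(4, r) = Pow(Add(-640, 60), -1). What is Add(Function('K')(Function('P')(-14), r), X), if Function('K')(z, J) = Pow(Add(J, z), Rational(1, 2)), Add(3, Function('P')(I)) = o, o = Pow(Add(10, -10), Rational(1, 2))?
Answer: Add(20376, Mul(Rational(1, 580), I, Pow(1009345, Rational(1, 2)))) ≈ Add(20376., Mul(1.7322, I))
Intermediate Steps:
o = 0 (o = Pow(0, Rational(1, 2)) = 0)
Function('P')(I) = -3 (Function('P')(I) = Add(-3, 0) = -3)
r = Rational(-1, 2320) (r = Mul(Rational(1, 4), Pow(Add(-640, 60), -1)) = Mul(Rational(1, 4), Pow(-580, -1)) = Mul(Rational(1, 4), Rational(-1, 580)) = Rational(-1, 2320) ≈ -0.00043103)
X = 20376 (X = Add(343, 20033) = 20376)
Add(Function('K')(Function('P')(-14), r), X) = Add(Pow(Add(Rational(-1, 2320), -3), Rational(1, 2)), 20376) = Add(Pow(Rational(-6961, 2320), Rational(1, 2)), 20376) = Add(Mul(Rational(1, 580), I, Pow(1009345, Rational(1, 2))), 20376) = Add(20376, Mul(Rational(1, 580), I, Pow(1009345, Rational(1, 2))))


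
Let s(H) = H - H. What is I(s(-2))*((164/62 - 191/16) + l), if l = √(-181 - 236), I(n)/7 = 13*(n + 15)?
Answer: -6291285/496 + 1365*I*√417 ≈ -12684.0 + 27874.0*I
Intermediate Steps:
s(H) = 0
I(n) = 1365 + 91*n (I(n) = 7*(13*(n + 15)) = 7*(13*(15 + n)) = 7*(195 + 13*n) = 1365 + 91*n)
l = I*√417 (l = √(-417) = I*√417 ≈ 20.421*I)
I(s(-2))*((164/62 - 191/16) + l) = (1365 + 91*0)*((164/62 - 191/16) + I*√417) = (1365 + 0)*((164*(1/62) - 191*1/16) + I*√417) = 1365*((82/31 - 191/16) + I*√417) = 1365*(-4609/496 + I*√417) = -6291285/496 + 1365*I*√417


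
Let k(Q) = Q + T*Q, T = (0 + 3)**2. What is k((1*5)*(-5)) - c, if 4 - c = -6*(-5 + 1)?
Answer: -230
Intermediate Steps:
T = 9 (T = 3**2 = 9)
k(Q) = 10*Q (k(Q) = Q + 9*Q = 10*Q)
c = -20 (c = 4 - (-6)*(-5 + 1) = 4 - (-6)*(-4) = 4 - 1*24 = 4 - 24 = -20)
k((1*5)*(-5)) - c = 10*((1*5)*(-5)) - 1*(-20) = 10*(5*(-5)) + 20 = 10*(-25) + 20 = -250 + 20 = -230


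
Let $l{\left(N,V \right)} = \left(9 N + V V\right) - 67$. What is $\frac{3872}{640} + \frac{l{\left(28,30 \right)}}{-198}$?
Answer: $\frac{1129}{1980} \approx 0.5702$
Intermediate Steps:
$l{\left(N,V \right)} = -67 + V^{2} + 9 N$ ($l{\left(N,V \right)} = \left(9 N + V^{2}\right) - 67 = \left(V^{2} + 9 N\right) - 67 = -67 + V^{2} + 9 N$)
$\frac{3872}{640} + \frac{l{\left(28,30 \right)}}{-198} = \frac{3872}{640} + \frac{-67 + 30^{2} + 9 \cdot 28}{-198} = 3872 \cdot \frac{1}{640} + \left(-67 + 900 + 252\right) \left(- \frac{1}{198}\right) = \frac{121}{20} + 1085 \left(- \frac{1}{198}\right) = \frac{121}{20} - \frac{1085}{198} = \frac{1129}{1980}$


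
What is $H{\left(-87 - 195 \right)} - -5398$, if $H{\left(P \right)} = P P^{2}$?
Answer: $-22420370$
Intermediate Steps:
$H{\left(P \right)} = P^{3}$
$H{\left(-87 - 195 \right)} - -5398 = \left(-87 - 195\right)^{3} - -5398 = \left(-282\right)^{3} + 5398 = -22425768 + 5398 = -22420370$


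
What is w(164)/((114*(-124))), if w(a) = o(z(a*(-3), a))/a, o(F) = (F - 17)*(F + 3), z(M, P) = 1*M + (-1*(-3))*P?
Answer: 17/772768 ≈ 2.1999e-5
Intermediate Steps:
z(M, P) = M + 3*P
o(F) = (-17 + F)*(3 + F)
w(a) = -51/a (w(a) = (-51 + (a*(-3) + 3*a)**2 - 14*(a*(-3) + 3*a))/a = (-51 + (-3*a + 3*a)**2 - 14*(-3*a + 3*a))/a = (-51 + 0**2 - 14*0)/a = (-51 + 0 + 0)/a = -51/a)
w(164)/((114*(-124))) = (-51/164)/((114*(-124))) = -51*1/164/(-14136) = -51/164*(-1/14136) = 17/772768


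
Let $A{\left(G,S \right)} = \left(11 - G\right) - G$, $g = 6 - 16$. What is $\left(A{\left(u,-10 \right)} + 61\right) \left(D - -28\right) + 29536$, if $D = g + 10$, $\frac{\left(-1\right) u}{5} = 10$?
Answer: $34352$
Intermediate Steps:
$g = -10$ ($g = 6 - 16 = -10$)
$u = -50$ ($u = \left(-5\right) 10 = -50$)
$A{\left(G,S \right)} = 11 - 2 G$
$D = 0$ ($D = -10 + 10 = 0$)
$\left(A{\left(u,-10 \right)} + 61\right) \left(D - -28\right) + 29536 = \left(\left(11 - -100\right) + 61\right) \left(0 - -28\right) + 29536 = \left(\left(11 + 100\right) + 61\right) \left(0 + 28\right) + 29536 = \left(111 + 61\right) 28 + 29536 = 172 \cdot 28 + 29536 = 4816 + 29536 = 34352$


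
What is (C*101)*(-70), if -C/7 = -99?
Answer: -4899510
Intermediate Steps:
C = 693 (C = -7*(-99) = 693)
(C*101)*(-70) = (693*101)*(-70) = 69993*(-70) = -4899510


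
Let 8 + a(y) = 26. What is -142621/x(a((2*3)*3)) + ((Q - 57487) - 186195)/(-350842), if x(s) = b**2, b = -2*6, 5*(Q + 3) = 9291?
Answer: -125006534557/126303120 ≈ -989.73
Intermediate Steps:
Q = 9276/5 (Q = -3 + (1/5)*9291 = -3 + 9291/5 = 9276/5 ≈ 1855.2)
a(y) = 18 (a(y) = -8 + 26 = 18)
b = -12
x(s) = 144 (x(s) = (-12)**2 = 144)
-142621/x(a((2*3)*3)) + ((Q - 57487) - 186195)/(-350842) = -142621/144 + ((9276/5 - 57487) - 186195)/(-350842) = -142621*1/144 + (-278159/5 - 186195)*(-1/350842) = -142621/144 - 1209134/5*(-1/350842) = -142621/144 + 604567/877105 = -125006534557/126303120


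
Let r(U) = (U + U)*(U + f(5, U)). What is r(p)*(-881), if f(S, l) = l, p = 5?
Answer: -88100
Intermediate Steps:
r(U) = 4*U**2 (r(U) = (U + U)*(U + U) = (2*U)*(2*U) = 4*U**2)
r(p)*(-881) = (4*5**2)*(-881) = (4*25)*(-881) = 100*(-881) = -88100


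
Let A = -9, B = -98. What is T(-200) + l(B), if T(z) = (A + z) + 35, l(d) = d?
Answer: -272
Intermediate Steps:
T(z) = 26 + z (T(z) = (-9 + z) + 35 = 26 + z)
T(-200) + l(B) = (26 - 200) - 98 = -174 - 98 = -272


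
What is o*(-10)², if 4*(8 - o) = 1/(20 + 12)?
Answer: 25575/32 ≈ 799.22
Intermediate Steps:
o = 1023/128 (o = 8 - 1/(4*(20 + 12)) = 8 - ¼/32 = 8 - ¼*1/32 = 8 - 1/128 = 1023/128 ≈ 7.9922)
o*(-10)² = (1023/128)*(-10)² = (1023/128)*100 = 25575/32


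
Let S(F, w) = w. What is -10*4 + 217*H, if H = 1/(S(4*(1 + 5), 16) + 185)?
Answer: -7823/201 ≈ -38.920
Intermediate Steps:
H = 1/201 (H = 1/(16 + 185) = 1/201 ≈ 0.0049751)
-10*4 + 217*H = -10*4 + 217*(1/201) = -40 + 217/201 = -7823/201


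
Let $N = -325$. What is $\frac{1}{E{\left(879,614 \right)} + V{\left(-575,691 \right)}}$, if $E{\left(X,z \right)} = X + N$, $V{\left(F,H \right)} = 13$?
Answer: $\frac{1}{567} \approx 0.0017637$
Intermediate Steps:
$E{\left(X,z \right)} = -325 + X$ ($E{\left(X,z \right)} = X - 325 = -325 + X$)
$\frac{1}{E{\left(879,614 \right)} + V{\left(-575,691 \right)}} = \frac{1}{\left(-325 + 879\right) + 13} = \frac{1}{554 + 13} = \frac{1}{567}$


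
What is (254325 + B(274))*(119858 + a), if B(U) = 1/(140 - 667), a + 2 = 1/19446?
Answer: 156192339804375949/5124021 ≈ 3.0482e+10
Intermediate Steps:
a = -38891/19446 (a = -2 + 1/19446 = -38891/19446 ≈ -1.9999)
B(U) = -1/527 (B(U) = 1/(-527) = -1/527)
(254325 + B(274))*(119858 + a) = (254325 - 1/527)*(119858 - 38891/19446) = (134029274/527)*(2330719777/19446) = 156192339804375949/5124021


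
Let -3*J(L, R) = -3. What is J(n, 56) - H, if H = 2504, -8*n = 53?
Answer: -2503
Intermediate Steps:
n = -53/8 (n = -⅛*53 = -53/8 ≈ -6.6250)
J(L, R) = 1 (J(L, R) = -⅓*(-3) = 1)
J(n, 56) - H = 1 - 1*2504 = 1 - 2504 = -2503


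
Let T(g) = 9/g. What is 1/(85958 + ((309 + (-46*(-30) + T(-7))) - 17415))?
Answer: 7/491615 ≈ 1.4239e-5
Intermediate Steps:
1/(85958 + ((309 + (-46*(-30) + T(-7))) - 17415)) = 1/(85958 + ((309 + (-46*(-30) + 9/(-7))) - 17415)) = 1/(85958 + ((309 + (1380 + 9*(-1/7))) - 17415)) = 1/(85958 + ((309 + (1380 - 9/7)) - 17415)) = 1/(85958 + ((309 + 9651/7) - 17415)) = 1/(85958 + (11814/7 - 17415)) = 1/(85958 - 110091/7) = 1/(491615/7) = 7/491615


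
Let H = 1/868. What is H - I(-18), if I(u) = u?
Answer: 15625/868 ≈ 18.001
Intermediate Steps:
H = 1/868 ≈ 0.0011521
H - I(-18) = 1/868 - 1*(-18) = 1/868 + 18 = 15625/868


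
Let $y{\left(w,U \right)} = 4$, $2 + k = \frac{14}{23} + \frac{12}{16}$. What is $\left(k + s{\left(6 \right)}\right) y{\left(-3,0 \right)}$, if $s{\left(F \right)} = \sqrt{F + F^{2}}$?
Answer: $- \frac{59}{23} + 4 \sqrt{42} \approx 23.358$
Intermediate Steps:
$k = - \frac{59}{92}$ ($k = -2 + \left(\frac{14}{23} + \frac{12}{16}\right) = -2 + \left(14 \cdot \frac{1}{23} + 12 \cdot \frac{1}{16}\right) = -2 + \left(\frac{14}{23} + \frac{3}{4}\right) = -2 + \frac{125}{92} = - \frac{59}{92} \approx -0.6413$)
$\left(k + s{\left(6 \right)}\right) y{\left(-3,0 \right)} = \left(- \frac{59}{92} + \sqrt{6 \left(1 + 6\right)}\right) 4 = \left(- \frac{59}{92} + \sqrt{6 \cdot 7}\right) 4 = \left(- \frac{59}{92} + \sqrt{42}\right) 4 = - \frac{59}{23} + 4 \sqrt{42}$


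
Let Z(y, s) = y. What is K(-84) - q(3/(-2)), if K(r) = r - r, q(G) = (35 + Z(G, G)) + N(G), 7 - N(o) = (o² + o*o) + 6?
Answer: -30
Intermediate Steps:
N(o) = 1 - 2*o² (N(o) = 7 - ((o² + o*o) + 6) = 7 - ((o² + o²) + 6) = 7 - (2*o² + 6) = 7 - (6 + 2*o²) = 7 + (-6 - 2*o²) = 1 - 2*o²)
q(G) = 36 + G - 2*G² (q(G) = (35 + G) + (1 - 2*G²) = 36 + G - 2*G²)
K(r) = 0
K(-84) - q(3/(-2)) = 0 - (36 + 3/(-2) - 2*(3/(-2))²) = 0 - (36 - ½*3 - 2*(-½*3)²) = 0 - (36 - 3/2 - 2*(-3/2)²) = 0 - (36 - 3/2 - 2*9/4) = 0 - (36 - 3/2 - 9/2) = 0 - 1*30 = 0 - 30 = -30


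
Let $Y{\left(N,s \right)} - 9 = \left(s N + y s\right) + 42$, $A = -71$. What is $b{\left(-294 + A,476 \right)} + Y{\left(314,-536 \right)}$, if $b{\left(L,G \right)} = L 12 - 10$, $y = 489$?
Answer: $-434747$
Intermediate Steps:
$b{\left(L,G \right)} = -10 + 12 L$ ($b{\left(L,G \right)} = 12 L - 10 = -10 + 12 L$)
$Y{\left(N,s \right)} = 51 + 489 s + N s$ ($Y{\left(N,s \right)} = 9 + \left(\left(s N + 489 s\right) + 42\right) = 9 + \left(\left(N s + 489 s\right) + 42\right) = 9 + \left(\left(489 s + N s\right) + 42\right) = 9 + \left(42 + 489 s + N s\right) = 51 + 489 s + N s$)
$b{\left(-294 + A,476 \right)} + Y{\left(314,-536 \right)} = \left(-10 + 12 \left(-294 - 71\right)\right) + \left(51 + 489 \left(-536\right) + 314 \left(-536\right)\right) = \left(-10 + 12 \left(-365\right)\right) - 430357 = \left(-10 - 4380\right) - 430357 = -4390 - 430357 = -434747$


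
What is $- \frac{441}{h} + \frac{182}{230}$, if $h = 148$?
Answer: $- \frac{37247}{17020} \approx -2.1884$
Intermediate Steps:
$- \frac{441}{h} + \frac{182}{230} = - \frac{441}{148} + \frac{182}{230} = \left(-441\right) \frac{1}{148} + 182 \cdot \frac{1}{230} = - \frac{441}{148} + \frac{91}{115} = - \frac{37247}{17020}$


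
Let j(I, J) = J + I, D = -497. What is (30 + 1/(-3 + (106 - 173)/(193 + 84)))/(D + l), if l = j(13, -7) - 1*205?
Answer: -26663/625008 ≈ -0.042660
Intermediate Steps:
j(I, J) = I + J
l = -199 (l = (13 - 7) - 1*205 = 6 - 205 = -199)
(30 + 1/(-3 + (106 - 173)/(193 + 84)))/(D + l) = (30 + 1/(-3 + (106 - 173)/(193 + 84)))/(-497 - 199) = (30 + 1/(-3 - 67/277))/(-696) = (30 + 1/(-3 - 67*1/277))*(-1/696) = (30 + 1/(-3 - 67/277))*(-1/696) = (30 + 1/(-898/277))*(-1/696) = (30 - 277/898)*(-1/696) = (26663/898)*(-1/696) = -26663/625008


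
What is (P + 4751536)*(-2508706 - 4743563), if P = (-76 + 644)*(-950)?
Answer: -30546092882784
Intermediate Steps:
P = -539600 (P = 568*(-950) = -539600)
(P + 4751536)*(-2508706 - 4743563) = (-539600 + 4751536)*(-2508706 - 4743563) = 4211936*(-7252269) = -30546092882784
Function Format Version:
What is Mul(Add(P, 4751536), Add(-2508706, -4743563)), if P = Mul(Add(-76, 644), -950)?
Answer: -30546092882784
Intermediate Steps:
P = -539600 (P = Mul(568, -950) = -539600)
Mul(Add(P, 4751536), Add(-2508706, -4743563)) = Mul(Add(-539600, 4751536), Add(-2508706, -4743563)) = Mul(4211936, -7252269) = -30546092882784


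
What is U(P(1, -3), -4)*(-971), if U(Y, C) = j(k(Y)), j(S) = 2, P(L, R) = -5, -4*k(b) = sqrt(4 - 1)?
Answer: -1942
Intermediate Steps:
k(b) = -sqrt(3)/4 (k(b) = -sqrt(4 - 1)/4 = -sqrt(3)/4)
U(Y, C) = 2
U(P(1, -3), -4)*(-971) = 2*(-971) = -1942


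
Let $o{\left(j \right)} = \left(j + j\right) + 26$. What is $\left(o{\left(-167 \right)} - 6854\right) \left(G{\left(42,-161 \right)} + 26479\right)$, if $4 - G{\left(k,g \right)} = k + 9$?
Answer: $-189305984$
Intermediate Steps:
$o{\left(j \right)} = 26 + 2 j$ ($o{\left(j \right)} = 2 j + 26 = 26 + 2 j$)
$G{\left(k,g \right)} = -5 - k$ ($G{\left(k,g \right)} = 4 - \left(k + 9\right) = 4 - \left(9 + k\right) = -5 - k$)
$\left(o{\left(-167 \right)} - 6854\right) \left(G{\left(42,-161 \right)} + 26479\right) = \left(\left(26 + 2 \left(-167\right)\right) - 6854\right) \left(\left(-5 - 42\right) + 26479\right) = \left(\left(26 - 334\right) - 6854\right) \left(\left(-5 - 42\right) + 26479\right) = \left(-308 - 6854\right) \left(-47 + 26479\right) = \left(-7162\right) 26432 = -189305984$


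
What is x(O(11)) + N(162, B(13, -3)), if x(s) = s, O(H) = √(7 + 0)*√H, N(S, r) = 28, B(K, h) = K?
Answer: 28 + √77 ≈ 36.775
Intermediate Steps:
O(H) = √7*√H
x(O(11)) + N(162, B(13, -3)) = √7*√11 + 28 = √77 + 28 = 28 + √77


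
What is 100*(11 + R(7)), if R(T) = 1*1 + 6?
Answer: 1800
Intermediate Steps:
R(T) = 7 (R(T) = 1 + 6 = 7)
100*(11 + R(7)) = 100*(11 + 7) = 100*18 = 1800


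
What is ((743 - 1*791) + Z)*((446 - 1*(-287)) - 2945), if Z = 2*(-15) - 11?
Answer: 196868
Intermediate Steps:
Z = -41 (Z = -30 - 11 = -41)
((743 - 1*791) + Z)*((446 - 1*(-287)) - 2945) = ((743 - 1*791) - 41)*((446 - 1*(-287)) - 2945) = ((743 - 791) - 41)*((446 + 287) - 2945) = (-48 - 41)*(733 - 2945) = -89*(-2212) = 196868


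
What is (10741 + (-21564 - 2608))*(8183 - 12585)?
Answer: 59123262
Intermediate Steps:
(10741 + (-21564 - 2608))*(8183 - 12585) = (10741 - 24172)*(-4402) = -13431*(-4402) = 59123262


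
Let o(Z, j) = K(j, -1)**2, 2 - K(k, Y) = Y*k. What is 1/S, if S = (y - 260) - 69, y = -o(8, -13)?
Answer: -1/450 ≈ -0.0022222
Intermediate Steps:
K(k, Y) = 2 - Y*k
o(Z, j) = (2 + j)**2 (o(Z, j) = (2 - 1*(-1)*j)**2 = (2 + j)**2)
y = -121 (y = -(2 - 13)**2 = -1*(-11)**2 = -1*121 = -121)
S = -450 (S = (-121 - 260) - 69 = -381 - 69 = -450)
1/S = 1/(-450) = -1/450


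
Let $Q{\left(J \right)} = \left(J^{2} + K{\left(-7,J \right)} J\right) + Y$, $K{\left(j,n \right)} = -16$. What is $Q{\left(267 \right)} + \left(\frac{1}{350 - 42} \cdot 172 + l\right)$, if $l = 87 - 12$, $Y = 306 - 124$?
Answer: $\frac{5180141}{77} \approx 67275.0$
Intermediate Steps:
$Y = 182$ ($Y = 306 - 124 = 182$)
$l = 75$ ($l = 87 - 12 = 75$)
$Q{\left(J \right)} = 182 + J^{2} - 16 J$ ($Q{\left(J \right)} = \left(J^{2} - 16 J\right) + 182 = 182 + J^{2} - 16 J$)
$Q{\left(267 \right)} + \left(\frac{1}{350 - 42} \cdot 172 + l\right) = \left(182 + 267^{2} - 4272\right) + \left(\frac{1}{350 - 42} \cdot 172 + 75\right) = \left(182 + 71289 - 4272\right) + \left(\frac{1}{308} \cdot 172 + 75\right) = 67199 + \left(\frac{1}{308} \cdot 172 + 75\right) = 67199 + \left(\frac{43}{77} + 75\right) = 67199 + \frac{5818}{77} = \frac{5180141}{77}$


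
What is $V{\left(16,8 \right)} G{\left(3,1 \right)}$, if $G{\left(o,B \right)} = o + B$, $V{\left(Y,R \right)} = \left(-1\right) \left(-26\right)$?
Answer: $104$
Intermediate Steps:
$V{\left(Y,R \right)} = 26$
$G{\left(o,B \right)} = B + o$
$V{\left(16,8 \right)} G{\left(3,1 \right)} = 26 \left(1 + 3\right) = 26 \cdot 4 = 104$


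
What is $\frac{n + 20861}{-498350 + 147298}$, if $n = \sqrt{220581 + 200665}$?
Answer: $- \frac{20861}{351052} - \frac{\sqrt{421246}}{351052} \approx -0.061273$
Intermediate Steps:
$n = \sqrt{421246} \approx 649.03$
$\frac{n + 20861}{-498350 + 147298} = \frac{\sqrt{421246} + 20861}{-498350 + 147298} = \frac{20861 + \sqrt{421246}}{-351052} = \left(20861 + \sqrt{421246}\right) \left(- \frac{1}{351052}\right) = - \frac{20861}{351052} - \frac{\sqrt{421246}}{351052}$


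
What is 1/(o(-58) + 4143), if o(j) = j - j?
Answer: 1/4143 ≈ 0.00024137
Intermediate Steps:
o(j) = 0
1/(o(-58) + 4143) = 1/(0 + 4143) = 1/4143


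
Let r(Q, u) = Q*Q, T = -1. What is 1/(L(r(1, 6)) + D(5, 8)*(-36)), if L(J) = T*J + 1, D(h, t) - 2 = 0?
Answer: -1/72 ≈ -0.013889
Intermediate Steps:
r(Q, u) = Q²
D(h, t) = 2 (D(h, t) = 2 + 0 = 2)
L(J) = 1 - J (L(J) = -J + 1 = 1 - J)
1/(L(r(1, 6)) + D(5, 8)*(-36)) = 1/((1 - 1*1²) + 2*(-36)) = 1/((1 - 1*1) - 72) = 1/((1 - 1) - 72) = 1/(0 - 72) = 1/(-72) = -1/72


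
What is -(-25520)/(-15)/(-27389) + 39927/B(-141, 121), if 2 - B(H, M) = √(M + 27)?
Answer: -121493123/219112 - 13309*√37/24 ≈ -3927.6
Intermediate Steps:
B(H, M) = 2 - √(27 + M) (B(H, M) = 2 - √(M + 27) = 2 - √(27 + M))
-(-25520)/(-15)/(-27389) + 39927/B(-141, 121) = -(-25520)/(-15)/(-27389) + 39927/(2 - √(27 + 121)) = -(-25520)*(-1)/15*(-1/27389) + 39927/(2 - √148) = -580*44/15*(-1/27389) + 39927/(2 - 2*√37) = -5104/3*(-1/27389) + 39927/(2 - 2*√37) = 5104/82167 + 39927/(2 - 2*√37)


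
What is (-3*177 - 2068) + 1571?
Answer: -1028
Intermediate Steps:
(-3*177 - 2068) + 1571 = (-531 - 2068) + 1571 = -2599 + 1571 = -1028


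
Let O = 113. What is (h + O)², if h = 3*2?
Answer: 14161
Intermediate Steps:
h = 6
(h + O)² = (6 + 113)² = 119² = 14161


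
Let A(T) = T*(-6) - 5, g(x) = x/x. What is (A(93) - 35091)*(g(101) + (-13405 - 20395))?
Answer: 1205069546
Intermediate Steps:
g(x) = 1
A(T) = -5 - 6*T (A(T) = -6*T - 5 = -5 - 6*T)
(A(93) - 35091)*(g(101) + (-13405 - 20395)) = ((-5 - 6*93) - 35091)*(1 + (-13405 - 20395)) = ((-5 - 558) - 35091)*(1 - 33800) = (-563 - 35091)*(-33799) = -35654*(-33799) = 1205069546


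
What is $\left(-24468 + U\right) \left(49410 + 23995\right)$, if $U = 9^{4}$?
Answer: $-1314463335$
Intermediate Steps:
$U = 6561$
$\left(-24468 + U\right) \left(49410 + 23995\right) = \left(-24468 + 6561\right) \left(49410 + 23995\right) = \left(-17907\right) 73405 = -1314463335$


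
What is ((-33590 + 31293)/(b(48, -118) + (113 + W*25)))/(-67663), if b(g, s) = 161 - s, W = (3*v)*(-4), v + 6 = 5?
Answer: 2297/46822796 ≈ 4.9057e-5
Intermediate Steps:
v = -1 (v = -6 + 5 = -1)
W = 12 (W = (3*(-1))*(-4) = -3*(-4) = 12)
((-33590 + 31293)/(b(48, -118) + (113 + W*25)))/(-67663) = ((-33590 + 31293)/((161 - 1*(-118)) + (113 + 12*25)))/(-67663) = -2297/((161 + 118) + (113 + 300))*(-1/67663) = -2297/(279 + 413)*(-1/67663) = -2297/692*(-1/67663) = 2297/46822796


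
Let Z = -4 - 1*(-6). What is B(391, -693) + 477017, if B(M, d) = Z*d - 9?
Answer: 475622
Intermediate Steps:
Z = 2 (Z = -4 + 6 = 2)
B(M, d) = -9 + 2*d (B(M, d) = 2*d - 9 = -9 + 2*d)
B(391, -693) + 477017 = (-9 + 2*(-693)) + 477017 = (-9 - 1386) + 477017 = -1395 + 477017 = 475622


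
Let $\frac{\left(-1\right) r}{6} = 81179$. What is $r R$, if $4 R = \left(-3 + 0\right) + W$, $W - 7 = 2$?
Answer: $-730611$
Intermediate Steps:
$W = 9$ ($W = 7 + 2 = 9$)
$r = -487074$ ($r = \left(-6\right) 81179 = -487074$)
$R = \frac{3}{2}$ ($R = \frac{\left(-3 + 0\right) + 9}{4} = \frac{-3 + 9}{4} = \frac{1}{4} \cdot 6 = \frac{3}{2} \approx 1.5$)
$r R = \left(-487074\right) \frac{3}{2} = -730611$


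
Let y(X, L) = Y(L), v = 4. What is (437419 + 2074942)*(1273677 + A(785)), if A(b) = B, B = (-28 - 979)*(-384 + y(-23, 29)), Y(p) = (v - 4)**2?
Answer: 4171436271765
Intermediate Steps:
Y(p) = 0 (Y(p) = (4 - 4)**2 = 0**2 = 0)
y(X, L) = 0
B = 386688 (B = (-28 - 979)*(-384 + 0) = -1007*(-384) = 386688)
A(b) = 386688
(437419 + 2074942)*(1273677 + A(785)) = (437419 + 2074942)*(1273677 + 386688) = 2512361*1660365 = 4171436271765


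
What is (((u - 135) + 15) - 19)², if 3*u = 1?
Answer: 173056/9 ≈ 19228.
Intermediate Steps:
u = ⅓ (u = (⅓)*1 = ⅓ ≈ 0.33333)
(((u - 135) + 15) - 19)² = (((⅓ - 135) + 15) - 19)² = ((-404/3 + 15) - 19)² = (-359/3 - 19)² = (-416/3)² = 173056/9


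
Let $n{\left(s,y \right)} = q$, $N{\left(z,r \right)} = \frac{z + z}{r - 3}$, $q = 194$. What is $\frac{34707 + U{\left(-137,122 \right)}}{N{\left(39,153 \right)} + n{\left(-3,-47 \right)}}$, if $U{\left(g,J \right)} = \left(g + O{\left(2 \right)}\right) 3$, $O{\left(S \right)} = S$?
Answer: $\frac{285850}{1621} \approx 176.34$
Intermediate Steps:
$U{\left(g,J \right)} = 6 + 3 g$ ($U{\left(g,J \right)} = \left(g + 2\right) 3 = \left(2 + g\right) 3 = 6 + 3 g$)
$N{\left(z,r \right)} = \frac{2 z}{-3 + r}$
$n{\left(s,y \right)} = 194$
$\frac{34707 + U{\left(-137,122 \right)}}{N{\left(39,153 \right)} + n{\left(-3,-47 \right)}} = \frac{34707 + \left(6 + 3 \left(-137\right)\right)}{2 \cdot 39 \frac{1}{-3 + 153} + 194} = \frac{34707 + \left(6 - 411\right)}{2 \cdot 39 \cdot \frac{1}{150} + 194} = \frac{34707 - 405}{2 \cdot 39 \cdot \frac{1}{150} + 194} = \frac{34302}{\frac{13}{25} + 194} = \frac{34302}{\frac{4863}{25}} = 34302 \cdot \frac{25}{4863} = \frac{285850}{1621}$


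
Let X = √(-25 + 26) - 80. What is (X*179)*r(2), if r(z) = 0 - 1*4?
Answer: 56564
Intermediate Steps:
r(z) = -4 (r(z) = 0 - 4 = -4)
X = -79 (X = √1 - 80 = 1 - 80 = -79)
(X*179)*r(2) = -79*179*(-4) = -14141*(-4) = 56564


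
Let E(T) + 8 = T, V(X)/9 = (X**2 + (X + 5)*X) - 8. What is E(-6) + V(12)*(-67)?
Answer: -205034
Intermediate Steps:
V(X) = -72 + 9*X**2 + 9*X*(5 + X) (V(X) = 9*((X**2 + (X + 5)*X) - 8) = 9*((X**2 + (5 + X)*X) - 8) = 9*((X**2 + X*(5 + X)) - 8) = 9*(-8 + X**2 + X*(5 + X)) = -72 + 9*X**2 + 9*X*(5 + X))
E(T) = -8 + T
E(-6) + V(12)*(-67) = (-8 - 6) + (-72 + 18*12**2 + 45*12)*(-67) = -14 + (-72 + 18*144 + 540)*(-67) = -14 + (-72 + 2592 + 540)*(-67) = -14 + 3060*(-67) = -14 - 205020 = -205034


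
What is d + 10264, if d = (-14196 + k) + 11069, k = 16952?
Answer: 24089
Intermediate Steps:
d = 13825 (d = (-14196 + 16952) + 11069 = 2756 + 11069 = 13825)
d + 10264 = 13825 + 10264 = 24089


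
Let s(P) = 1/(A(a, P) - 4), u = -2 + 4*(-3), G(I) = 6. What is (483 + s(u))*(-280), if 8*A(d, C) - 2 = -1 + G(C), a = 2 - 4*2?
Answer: -675752/5 ≈ -1.3515e+5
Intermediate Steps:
a = -6 (a = 2 - 8 = -6)
A(d, C) = 7/8 (A(d, C) = 1/4 + (-1 + 6)/8 = 1/4 + (1/8)*5 = 1/4 + 5/8 = 7/8)
u = -14 (u = -2 - 12 = -14)
s(P) = -8/25 (s(P) = 1/(7/8 - 4) = 1/(-25/8) = -8/25)
(483 + s(u))*(-280) = (483 - 8/25)*(-280) = (12067/25)*(-280) = -675752/5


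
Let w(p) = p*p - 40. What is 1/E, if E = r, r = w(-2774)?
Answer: 1/7695036 ≈ 1.2995e-7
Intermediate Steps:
w(p) = -40 + p² (w(p) = p² - 40 = -40 + p²)
r = 7695036 (r = -40 + (-2774)² = -40 + 7695076 = 7695036)
E = 7695036
1/E = 1/7695036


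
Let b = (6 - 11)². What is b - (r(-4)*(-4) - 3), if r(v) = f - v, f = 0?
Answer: 44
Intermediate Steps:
r(v) = -v (r(v) = 0 - v = -v)
b = 25 (b = (-5)² = 25)
b - (r(-4)*(-4) - 3) = 25 - (-1*(-4)*(-4) - 3) = 25 - (4*(-4) - 3) = 25 - (-16 - 3) = 25 - 1*(-19) = 25 + 19 = 44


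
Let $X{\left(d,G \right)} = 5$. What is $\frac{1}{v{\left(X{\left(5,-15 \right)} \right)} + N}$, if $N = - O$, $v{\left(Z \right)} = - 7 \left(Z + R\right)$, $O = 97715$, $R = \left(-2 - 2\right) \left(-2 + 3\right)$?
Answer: $- \frac{1}{97722} \approx -1.0233 \cdot 10^{-5}$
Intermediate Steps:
$R = -4$ ($R = \left(-4\right) 1 = -4$)
$v{\left(Z \right)} = 28 - 7 Z$ ($v{\left(Z \right)} = - 7 \left(Z - 4\right) = - 7 \left(-4 + Z\right) = 28 - 7 Z$)
$N = -97715$ ($N = \left(-1\right) 97715 = -97715$)
$\frac{1}{v{\left(X{\left(5,-15 \right)} \right)} + N} = \frac{1}{\left(28 - 35\right) - 97715} = \frac{1}{-7 - 97715} = \frac{1}{-97722} = - \frac{1}{97722}$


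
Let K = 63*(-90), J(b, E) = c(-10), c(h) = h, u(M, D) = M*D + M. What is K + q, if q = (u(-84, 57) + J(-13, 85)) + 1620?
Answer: -8932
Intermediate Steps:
u(M, D) = M + D*M (u(M, D) = D*M + M = M + D*M)
J(b, E) = -10
K = -5670
q = -3262 (q = (-84*(1 + 57) - 10) + 1620 = (-84*58 - 10) + 1620 = (-4872 - 10) + 1620 = -4882 + 1620 = -3262)
K + q = -5670 - 3262 = -8932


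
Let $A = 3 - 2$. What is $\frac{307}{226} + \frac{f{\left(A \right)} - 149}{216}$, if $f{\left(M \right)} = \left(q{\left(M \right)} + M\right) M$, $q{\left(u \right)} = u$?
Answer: $\frac{5515}{8136} \approx 0.67785$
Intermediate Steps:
$A = 1$
$f{\left(M \right)} = 2 M^{2}$ ($f{\left(M \right)} = \left(M + M\right) M = 2 M M = 2 M^{2}$)
$\frac{307}{226} + \frac{f{\left(A \right)} - 149}{216} = \frac{307}{226} + \frac{2 \cdot 1^{2} - 149}{216} = 307 \cdot \frac{1}{226} + \left(2 \cdot 1 - 149\right) \frac{1}{216} = \frac{307}{226} + \left(2 - 149\right) \frac{1}{216} = \frac{307}{226} - \frac{49}{72} = \frac{5515}{8136}$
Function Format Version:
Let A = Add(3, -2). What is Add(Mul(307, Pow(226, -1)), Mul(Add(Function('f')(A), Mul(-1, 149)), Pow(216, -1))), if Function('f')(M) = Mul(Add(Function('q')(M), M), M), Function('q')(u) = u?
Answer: Rational(5515, 8136) ≈ 0.67785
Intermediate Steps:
A = 1
Function('f')(M) = Mul(2, Pow(M, 2)) (Function('f')(M) = Mul(Add(M, M), M) = Mul(Mul(2, M), M) = Mul(2, Pow(M, 2)))
Add(Mul(307, Pow(226, -1)), Mul(Add(Function('f')(A), Mul(-1, 149)), Pow(216, -1))) = Add(Mul(307, Pow(226, -1)), Mul(Add(Mul(2, Pow(1, 2)), Mul(-1, 149)), Pow(216, -1))) = Add(Mul(307, Rational(1, 226)), Mul(Add(Mul(2, 1), -149), Rational(1, 216))) = Add(Rational(307, 226), Mul(Add(2, -149), Rational(1, 216))) = Add(Rational(307, 226), Mul(-147, Rational(1, 216))) = Add(Rational(307, 226), Rational(-49, 72)) = Rational(5515, 8136)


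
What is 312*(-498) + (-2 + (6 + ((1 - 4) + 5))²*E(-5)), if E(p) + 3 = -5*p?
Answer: -153970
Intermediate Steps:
E(p) = -3 - 5*p
312*(-498) + (-2 + (6 + ((1 - 4) + 5))²*E(-5)) = 312*(-498) + (-2 + (6 + ((1 - 4) + 5))²*(-3 - 5*(-5))) = -155376 + (-2 + (6 + (-3 + 5))²*(-3 + 25)) = -155376 + (-2 + (6 + 2)²*22) = -155376 + (-2 + 8²*22) = -155376 + (-2 + 64*22) = -155376 + (-2 + 1408) = -155376 + 1406 = -153970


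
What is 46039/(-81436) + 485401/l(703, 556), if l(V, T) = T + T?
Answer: 9869480117/22639208 ≈ 435.95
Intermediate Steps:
l(V, T) = 2*T
46039/(-81436) + 485401/l(703, 556) = 46039/(-81436) + 485401/((2*556)) = 46039*(-1/81436) + 485401/1112 = -46039/81436 + 485401*(1/1112) = -46039/81436 + 485401/1112 = 9869480117/22639208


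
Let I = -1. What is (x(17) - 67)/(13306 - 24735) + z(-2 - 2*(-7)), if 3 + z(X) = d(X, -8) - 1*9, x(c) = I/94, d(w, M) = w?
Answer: 6299/1074326 ≈ 0.0058632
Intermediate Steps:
x(c) = -1/94
z(X) = -12 + X (z(X) = -3 + (X - 1*9) = -3 + (X - 9) = -3 + (-9 + X) = -12 + X)
(x(17) - 67)/(13306 - 24735) + z(-2 - 2*(-7)) = (-1/94 - 67)/(13306 - 24735) + (-12 + (-2 - 2*(-7))) = -6299/94/(-11429) + (-12 + (-2 + 14)) = -6299/94*(-1/11429) + (-12 + 12) = 6299/1074326 + 0 = 6299/1074326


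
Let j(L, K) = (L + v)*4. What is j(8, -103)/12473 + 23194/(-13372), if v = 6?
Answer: -144274965/83394478 ≈ -1.7300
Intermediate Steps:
j(L, K) = 24 + 4*L (j(L, K) = (L + 6)*4 = (6 + L)*4 = 24 + 4*L)
j(8, -103)/12473 + 23194/(-13372) = (24 + 4*8)/12473 + 23194/(-13372) = (24 + 32)*(1/12473) + 23194*(-1/13372) = 56*(1/12473) - 11597/6686 = 56/12473 - 11597/6686 = -144274965/83394478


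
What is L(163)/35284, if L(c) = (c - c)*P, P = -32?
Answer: 0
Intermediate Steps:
L(c) = 0 (L(c) = (c - c)*(-32) = 0*(-32) = 0)
L(163)/35284 = 0/35284 = 0*(1/35284) = 0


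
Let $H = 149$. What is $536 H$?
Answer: $79864$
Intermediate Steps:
$536 H = 536 \cdot 149 = 79864$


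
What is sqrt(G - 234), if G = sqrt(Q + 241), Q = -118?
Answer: sqrt(-234 + sqrt(123)) ≈ 14.93*I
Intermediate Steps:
G = sqrt(123) (G = sqrt(-118 + 241) = sqrt(123) ≈ 11.091)
sqrt(G - 234) = sqrt(sqrt(123) - 234) = sqrt(-234 + sqrt(123))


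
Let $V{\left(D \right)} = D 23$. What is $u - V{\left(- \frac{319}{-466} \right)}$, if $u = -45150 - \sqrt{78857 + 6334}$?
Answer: $- \frac{21047237}{466} - \sqrt{85191} \approx -45458.0$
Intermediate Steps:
$V{\left(D \right)} = 23 D$
$u = -45150 - \sqrt{85191} \approx -45442.0$
$u - V{\left(- \frac{319}{-466} \right)} = \left(-45150 - \sqrt{85191}\right) - 23 \left(- \frac{319}{-466}\right) = \left(-45150 - \sqrt{85191}\right) - 23 \left(\left(-319\right) \left(- \frac{1}{466}\right)\right) = \left(-45150 - \sqrt{85191}\right) - 23 \cdot \frac{319}{466} = \left(-45150 - \sqrt{85191}\right) - \frac{7337}{466} = - \frac{21047237}{466} - \sqrt{85191}$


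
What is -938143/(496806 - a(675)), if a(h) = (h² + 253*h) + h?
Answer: 938143/130269 ≈ 7.2016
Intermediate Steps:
a(h) = h² + 254*h
-938143/(496806 - a(675)) = -938143/(496806 - 675*(254 + 675)) = -938143/(496806 - 675*929) = -938143/(496806 - 1*627075) = -938143/(496806 - 627075) = -938143/(-130269) = -938143*(-1/130269) = 938143/130269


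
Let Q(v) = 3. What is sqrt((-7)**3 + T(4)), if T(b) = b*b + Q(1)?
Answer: 18*I ≈ 18.0*I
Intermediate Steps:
T(b) = 3 + b**2 (T(b) = b*b + 3 = b**2 + 3 = 3 + b**2)
sqrt((-7)**3 + T(4)) = sqrt((-7)**3 + (3 + 4**2)) = sqrt(-343 + (3 + 16)) = sqrt(-343 + 19) = sqrt(-324) = 18*I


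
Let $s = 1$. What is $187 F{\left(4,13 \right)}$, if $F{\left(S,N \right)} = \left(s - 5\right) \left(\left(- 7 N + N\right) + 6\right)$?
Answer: $53856$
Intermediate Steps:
$F{\left(S,N \right)} = -24 + 24 N$ ($F{\left(S,N \right)} = \left(1 - 5\right) \left(\left(- 7 N + N\right) + 6\right) = - 4 \left(- 6 N + 6\right) = - 4 \left(6 - 6 N\right) = -24 + 24 N$)
$187 F{\left(4,13 \right)} = 187 \left(-24 + 24 \cdot 13\right) = 187 \left(-24 + 312\right) = 187 \cdot 288 = 53856$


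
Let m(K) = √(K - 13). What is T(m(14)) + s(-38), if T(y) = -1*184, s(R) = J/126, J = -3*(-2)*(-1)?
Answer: -3865/21 ≈ -184.05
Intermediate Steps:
J = -6 (J = 6*(-1) = -6)
s(R) = -1/21 (s(R) = -6/126 = -6*1/126 = -1/21)
m(K) = √(-13 + K)
T(y) = -184
T(m(14)) + s(-38) = -184 - 1/21 = -3865/21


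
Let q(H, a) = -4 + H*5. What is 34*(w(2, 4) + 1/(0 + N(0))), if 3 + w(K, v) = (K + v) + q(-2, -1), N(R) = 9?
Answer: -3332/9 ≈ -370.22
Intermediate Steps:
q(H, a) = -4 + 5*H
w(K, v) = -17 + K + v (w(K, v) = -3 + ((K + v) + (-4 + 5*(-2))) = -3 + ((K + v) + (-4 - 10)) = -3 + ((K + v) - 14) = -3 + (-14 + K + v) = -17 + K + v)
34*(w(2, 4) + 1/(0 + N(0))) = 34*((-17 + 2 + 4) + 1/(0 + 9)) = 34*(-11 + 1/9) = 34*(-98/9) = -3332/9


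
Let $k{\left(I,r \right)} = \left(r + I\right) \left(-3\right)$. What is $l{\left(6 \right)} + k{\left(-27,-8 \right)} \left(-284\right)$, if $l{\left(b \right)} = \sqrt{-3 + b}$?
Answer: $-29820 + \sqrt{3} \approx -29818.0$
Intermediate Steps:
$k{\left(I,r \right)} = - 3 I - 3 r$ ($k{\left(I,r \right)} = \left(I + r\right) \left(-3\right) = - 3 I - 3 r$)
$l{\left(6 \right)} + k{\left(-27,-8 \right)} \left(-284\right) = \sqrt{-3 + 6} + \left(\left(-3\right) \left(-27\right) - -24\right) \left(-284\right) = \sqrt{3} + \left(81 + 24\right) \left(-284\right) = \sqrt{3} + 105 \left(-284\right) = \sqrt{3} - 29820 = -29820 + \sqrt{3}$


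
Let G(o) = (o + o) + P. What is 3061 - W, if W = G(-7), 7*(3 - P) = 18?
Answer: 21522/7 ≈ 3074.6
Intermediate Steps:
P = 3/7 (P = 3 - 1/7*18 = 3 - 18/7 = 3/7 ≈ 0.42857)
G(o) = 3/7 + 2*o (G(o) = (o + o) + 3/7 = 2*o + 3/7 = 3/7 + 2*o)
W = -95/7 (W = 3/7 + 2*(-7) = 3/7 - 14 = -95/7 ≈ -13.571)
3061 - W = 3061 - 1*(-95/7) = 3061 + 95/7 = 21522/7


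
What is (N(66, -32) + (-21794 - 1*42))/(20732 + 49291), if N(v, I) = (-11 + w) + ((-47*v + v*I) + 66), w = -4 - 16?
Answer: -9005/23341 ≈ -0.38580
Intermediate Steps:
w = -20
N(v, I) = 35 - 47*v + I*v (N(v, I) = (-11 - 20) + ((-47*v + v*I) + 66) = -31 + ((-47*v + I*v) + 66) = -31 + (66 - 47*v + I*v) = 35 - 47*v + I*v)
(N(66, -32) + (-21794 - 1*42))/(20732 + 49291) = ((35 - 47*66 - 32*66) + (-21794 - 1*42))/(20732 + 49291) = ((35 - 3102 - 2112) + (-21794 - 42))/70023 = (-5179 - 21836)*(1/70023) = -27015*1/70023 = -9005/23341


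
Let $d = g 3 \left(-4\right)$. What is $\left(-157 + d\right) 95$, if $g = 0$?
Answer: $-14915$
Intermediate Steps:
$d = 0$ ($d = 0 \cdot 3 \left(-4\right) = 0 \left(-4\right) = 0$)
$\left(-157 + d\right) 95 = \left(-157 + 0\right) 95 = \left(-157\right) 95 = -14915$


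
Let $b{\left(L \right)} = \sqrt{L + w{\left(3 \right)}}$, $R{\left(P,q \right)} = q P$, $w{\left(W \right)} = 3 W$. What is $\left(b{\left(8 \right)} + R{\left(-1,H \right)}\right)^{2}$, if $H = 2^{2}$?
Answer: $\left(4 - \sqrt{17}\right)^{2} \approx 0.015155$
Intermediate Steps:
$H = 4$
$R{\left(P,q \right)} = P q$
$b{\left(L \right)} = \sqrt{9 + L}$ ($b{\left(L \right)} = \sqrt{L + 3 \cdot 3} = \sqrt{L + 9} = \sqrt{9 + L}$)
$\left(b{\left(8 \right)} + R{\left(-1,H \right)}\right)^{2} = \left(\sqrt{9 + 8} - 4\right)^{2} = \left(\sqrt{17} - 4\right)^{2} = \left(-4 + \sqrt{17}\right)^{2}$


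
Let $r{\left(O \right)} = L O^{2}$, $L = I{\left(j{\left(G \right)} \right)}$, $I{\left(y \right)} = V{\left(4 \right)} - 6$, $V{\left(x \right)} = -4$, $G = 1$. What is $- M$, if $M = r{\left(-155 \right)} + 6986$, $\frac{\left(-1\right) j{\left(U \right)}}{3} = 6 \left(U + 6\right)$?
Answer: $233264$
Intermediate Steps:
$j{\left(U \right)} = -108 - 18 U$ ($j{\left(U \right)} = - 3 \cdot 6 \left(U + 6\right) = - 3 \cdot 6 \left(6 + U\right) = - 3 \left(36 + 6 U\right) = -108 - 18 U$)
$I{\left(y \right)} = -10$ ($I{\left(y \right)} = -4 - 6 = -10$)
$L = -10$
$r{\left(O \right)} = - 10 O^{2}$
$M = -233264$ ($M = - 10 \left(-155\right)^{2} + 6986 = \left(-10\right) 24025 + 6986 = -240250 + 6986 = -233264$)
$- M = \left(-1\right) \left(-233264\right) = 233264$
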